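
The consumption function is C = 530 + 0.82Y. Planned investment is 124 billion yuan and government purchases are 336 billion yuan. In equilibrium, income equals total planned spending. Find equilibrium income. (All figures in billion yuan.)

Y = 5500

Y = C + I + G = 530 + 0.82Y + 124 + 336
Y − 0.82Y = 990
0.18Y = 990, so Y = 990/0.18 = 5500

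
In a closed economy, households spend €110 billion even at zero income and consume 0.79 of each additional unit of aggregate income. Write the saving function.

S = -110 + 0.21Y

S = Y − C = Y − (110 + 0.79Y) = -110 + (1 − 0.79)Y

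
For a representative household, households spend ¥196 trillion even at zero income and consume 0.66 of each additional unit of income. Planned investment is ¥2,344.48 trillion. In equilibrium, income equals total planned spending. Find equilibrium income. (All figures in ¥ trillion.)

Y = C + I = 196 + 0.66Y + 2344.48
Y − 0.66Y = 2540.48
0.34Y = 2540.48, so Y = 2540.48/0.34 = 7472

Y = 7472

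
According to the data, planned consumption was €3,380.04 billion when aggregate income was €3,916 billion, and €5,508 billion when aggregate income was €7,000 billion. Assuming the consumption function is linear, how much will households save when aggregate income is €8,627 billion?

S = 1996.37

MPC = (5508 − 3380.04)/(7000 − 3916) = 2127.96/3084 = 0.69
a = 3380.04 − 0.69(3916) = 3380.04 − 2702.04 = 678
C = 678 + 0.69(8627) = 6630.63
S = 8627 − 6630.63 = 1996.37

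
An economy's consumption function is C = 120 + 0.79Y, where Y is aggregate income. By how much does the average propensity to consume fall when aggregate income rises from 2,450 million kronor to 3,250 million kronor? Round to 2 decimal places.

ΔAPC = 0.01

At Y = 2450: C = 120 + 0.79(2450) = 2055.5, APC = 2055.5/2450 = 0.839
At Y = 3250: C = 2687.5, APC = 2687.5/3250 = 0.827
Fall in APC = 0.839 − 0.827 = 0.012 ≈ 0.01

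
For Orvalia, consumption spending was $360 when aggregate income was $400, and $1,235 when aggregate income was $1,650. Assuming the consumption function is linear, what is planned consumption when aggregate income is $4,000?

MPC = (1235 − 360)/(1650 − 400) = 875/1250 = 0.7
a = 360 − 0.7(400) = 360 − 280 = 80
C = 80 + 0.7(4000) = 80 + 2800 = 2880

C = 2880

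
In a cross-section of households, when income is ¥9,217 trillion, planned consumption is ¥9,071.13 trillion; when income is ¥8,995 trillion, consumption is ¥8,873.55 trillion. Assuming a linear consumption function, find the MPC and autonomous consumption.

MPC = 0.89; a = 868

MPC = ΔC/ΔY = (9071.13 − 8873.55)/(9217 − 8995) = 197.58/222 = 0.89
a = C − MPC·Y = 8873.55 − 0.89(8995) = 8873.55 − 8005.55 = 868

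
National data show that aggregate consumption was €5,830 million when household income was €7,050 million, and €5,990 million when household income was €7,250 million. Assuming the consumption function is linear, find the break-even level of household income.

Y = 950

MPC = (5990 − 5830)/(7250 − 7050) = 160/200 = 0.8
a = 5830 − 0.8(7050) = 5830 − 5640 = 190
Break-even: Y = a/(1−MPC) = 190/0.2 = 950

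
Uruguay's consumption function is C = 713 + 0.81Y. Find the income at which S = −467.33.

S = Y − C = -713 + 0.19Y
-713 + 0.19Y = -467.33, so 0.19Y = 245.67 and Y = 1293

Y = 1293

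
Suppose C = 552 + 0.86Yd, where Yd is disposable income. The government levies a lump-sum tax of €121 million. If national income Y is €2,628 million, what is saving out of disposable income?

Yd = Y − T = 2628 − 121 = 2507
C = 552 + 0.86(2507) = 552 + 2156.02 = 2708.02
S = Yd − C = 2507 − 2708.02 = -201.02

S = -201.02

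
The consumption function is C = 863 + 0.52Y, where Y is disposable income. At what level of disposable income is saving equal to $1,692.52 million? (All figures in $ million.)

Y = 5324

S = Y − C = -863 + 0.48Y
-863 + 0.48Y = 1692.52, so 0.48Y = 2555.52 and Y = 5324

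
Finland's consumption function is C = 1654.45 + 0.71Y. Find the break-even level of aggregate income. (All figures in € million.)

Y = 5705

At break-even, C = Y: 1654.45 + 0.71Y = Y
0.29Y = 1654.45, so Y = 1654.45/0.29 = 5705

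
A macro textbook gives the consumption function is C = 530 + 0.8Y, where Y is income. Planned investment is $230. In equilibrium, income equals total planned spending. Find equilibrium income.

Y = 3800

Y = C + I = 530 + 0.8Y + 230
Y − 0.8Y = 760
0.2Y = 760, so Y = 760/0.2 = 3800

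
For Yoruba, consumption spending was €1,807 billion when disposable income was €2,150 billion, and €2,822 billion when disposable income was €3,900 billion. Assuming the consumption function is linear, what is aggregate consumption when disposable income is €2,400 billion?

MPC = (2822 − 1807)/(3900 − 2150) = 1015/1750 = 0.58
a = 1807 − 0.58(2150) = 1807 − 1247 = 560
C = 560 + 0.58(2400) = 560 + 1392 = 1952

C = 1952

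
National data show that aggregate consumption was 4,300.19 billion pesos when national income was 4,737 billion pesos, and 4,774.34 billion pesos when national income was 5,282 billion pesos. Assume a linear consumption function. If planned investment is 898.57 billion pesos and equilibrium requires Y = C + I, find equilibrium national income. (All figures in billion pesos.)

Y = 8289

MPC = (4774.34 − 4300.19)/(5282 − 4737) = 474.15/545 = 0.87
a = 4300.19 − 0.87(4737) = 179
Equilibrium: Y = 179 + 0.87Y + 898.57
0.13Y = 1077.57, so Y = 1077.57/0.13 = 8289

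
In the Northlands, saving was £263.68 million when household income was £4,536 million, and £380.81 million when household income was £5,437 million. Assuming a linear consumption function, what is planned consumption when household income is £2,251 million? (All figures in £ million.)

MPS = ΔS/ΔY = (380.81 − 263.68)/(5437 − 4536) = 117.13/901 = 0.13
MPC = 1 − MPS = 0.87
Autonomous saving = 263.68 − 0.13(4536) = -326, so a = 326
C = 326 + 0.87(2251) = 326 + 1958.37 = 2284.37

C = 2284.37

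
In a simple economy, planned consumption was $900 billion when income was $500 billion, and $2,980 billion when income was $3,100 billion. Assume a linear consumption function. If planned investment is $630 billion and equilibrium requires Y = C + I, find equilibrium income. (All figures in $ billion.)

Y = 5650

MPC = (2980 − 900)/(3100 − 500) = 2080/2600 = 0.8
a = 900 − 0.8(500) = 500
Equilibrium: Y = 500 + 0.8Y + 630
0.2Y = 1130, so Y = 1130/0.2 = 5650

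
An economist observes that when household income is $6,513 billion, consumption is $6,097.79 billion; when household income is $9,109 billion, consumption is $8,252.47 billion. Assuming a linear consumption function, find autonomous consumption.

MPC = ΔC/ΔY = (8252.47 − 6097.79)/(9109 − 6513) = 2154.68/2596 = 0.83
a = C − MPC·Y = 6097.79 − 0.83(6513) = 6097.79 − 5405.79 = 692

a = 692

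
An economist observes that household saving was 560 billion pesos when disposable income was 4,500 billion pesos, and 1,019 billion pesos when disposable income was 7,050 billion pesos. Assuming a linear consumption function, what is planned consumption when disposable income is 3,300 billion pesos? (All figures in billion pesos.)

C = 2956

MPS = ΔS/ΔY = (1019 − 560)/(7050 − 4500) = 459/2550 = 0.18
MPC = 1 − MPS = 0.82
Autonomous saving = 560 − 0.18(4500) = -250, so a = 250
C = 250 + 0.82(3300) = 250 + 2706 = 2956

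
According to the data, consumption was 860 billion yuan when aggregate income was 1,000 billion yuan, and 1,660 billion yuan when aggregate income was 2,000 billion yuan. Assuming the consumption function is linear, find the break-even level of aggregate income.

MPC = (1660 − 860)/(2000 − 1000) = 800/1000 = 0.8
a = 860 − 0.8(1000) = 860 − 800 = 60
Break-even: Y = a/(1−MPC) = 60/0.2 = 300

Y = 300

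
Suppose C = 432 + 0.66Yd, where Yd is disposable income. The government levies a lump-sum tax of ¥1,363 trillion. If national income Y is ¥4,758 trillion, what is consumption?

Yd = Y − T = 4758 − 1363 = 3395
C = 432 + 0.66(3395) = 432 + 2240.7 = 2672.7

C = 2672.7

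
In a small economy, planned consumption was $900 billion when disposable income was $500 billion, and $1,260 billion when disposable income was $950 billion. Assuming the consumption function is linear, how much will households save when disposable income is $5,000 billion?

S = 500

MPC = (1260 − 900)/(950 − 500) = 360/450 = 0.8
a = 900 − 0.8(500) = 900 − 400 = 500
C = 500 + 0.8(5000) = 4500
S = 5000 − 4500 = 500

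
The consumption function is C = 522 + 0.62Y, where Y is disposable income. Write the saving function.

S = Y − C = Y − (522 + 0.62Y) = -522 + (1 − 0.62)Y

S = -522 + 0.38Y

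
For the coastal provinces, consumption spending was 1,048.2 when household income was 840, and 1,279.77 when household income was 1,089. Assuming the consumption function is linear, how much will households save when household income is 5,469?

MPC = (1279.77 − 1048.2)/(1089 − 840) = 231.57/249 = 0.93
a = 1048.2 − 0.93(840) = 1048.2 − 781.2 = 267
C = 267 + 0.93(5469) = 5353.17
S = 5469 − 5353.17 = 115.83

S = 115.83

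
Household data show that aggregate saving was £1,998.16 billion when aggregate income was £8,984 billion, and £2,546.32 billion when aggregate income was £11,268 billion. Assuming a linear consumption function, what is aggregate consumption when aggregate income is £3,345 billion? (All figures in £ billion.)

C = 2700.2

MPS = ΔS/ΔY = (2546.32 − 1998.16)/(11268 − 8984) = 548.16/2284 = 0.24
MPC = 1 − MPS = 0.76
Autonomous saving = 1998.16 − 0.24(8984) = -158, so a = 158
C = 158 + 0.76(3345) = 158 + 2542.2 = 2700.2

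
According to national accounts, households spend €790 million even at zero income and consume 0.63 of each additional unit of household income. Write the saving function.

S = Y − C = Y − (790 + 0.63Y) = -790 + (1 − 0.63)Y

S = -790 + 0.37Y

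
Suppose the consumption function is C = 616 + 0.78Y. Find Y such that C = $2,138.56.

616 + 0.78Y = 2138.56
0.78Y = 1522.56, so Y = 1522.56/0.78 = 1952

Y = 1952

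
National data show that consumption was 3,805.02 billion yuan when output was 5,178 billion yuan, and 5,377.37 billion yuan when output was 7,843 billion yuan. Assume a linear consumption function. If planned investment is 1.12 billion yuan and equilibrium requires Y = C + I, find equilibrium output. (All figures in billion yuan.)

Y = 1832

MPC = (5377.37 − 3805.02)/(7843 − 5178) = 1572.35/2665 = 0.59
a = 3805.02 − 0.59(5178) = 750
Equilibrium: Y = 750 + 0.59Y + 1.12
0.41Y = 751.12, so Y = 751.12/0.41 = 1832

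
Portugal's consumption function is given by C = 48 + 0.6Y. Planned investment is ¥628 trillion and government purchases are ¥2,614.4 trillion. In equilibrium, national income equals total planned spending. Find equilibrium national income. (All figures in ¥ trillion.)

Y = 8226

Y = C + I + G = 48 + 0.6Y + 628 + 2614.4
Y − 0.6Y = 3290.4
0.4Y = 3290.4, so Y = 3290.4/0.4 = 8226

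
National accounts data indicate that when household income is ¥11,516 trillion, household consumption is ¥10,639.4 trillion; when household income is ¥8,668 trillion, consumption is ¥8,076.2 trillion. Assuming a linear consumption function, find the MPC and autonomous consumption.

MPC = ΔC/ΔY = (10639.4 − 8076.2)/(11516 − 8668) = 2563.2/2848 = 0.9
a = C − MPC·Y = 8076.2 − 0.9(8668) = 8076.2 − 7801.2 = 275

MPC = 0.9; a = 275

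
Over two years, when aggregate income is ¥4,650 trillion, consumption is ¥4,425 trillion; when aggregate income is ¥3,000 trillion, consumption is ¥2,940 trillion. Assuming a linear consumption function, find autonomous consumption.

MPC = ΔC/ΔY = (4425 − 2940)/(4650 − 3000) = 1485/1650 = 0.9
a = C − MPC·Y = 2940 − 0.9(3000) = 2940 − 2700 = 240

a = 240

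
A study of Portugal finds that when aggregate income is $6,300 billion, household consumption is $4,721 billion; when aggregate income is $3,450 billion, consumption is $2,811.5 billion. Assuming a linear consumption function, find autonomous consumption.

a = 500

MPC = ΔC/ΔY = (4721 − 2811.5)/(6300 − 3450) = 1909.5/2850 = 0.67
a = C − MPC·Y = 2811.5 − 0.67(3450) = 2811.5 − 2311.5 = 500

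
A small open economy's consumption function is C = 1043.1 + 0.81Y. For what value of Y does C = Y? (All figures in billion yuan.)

At break-even, C = Y: 1043.1 + 0.81Y = Y
0.19Y = 1043.1, so Y = 1043.1/0.19 = 5490

Y = 5490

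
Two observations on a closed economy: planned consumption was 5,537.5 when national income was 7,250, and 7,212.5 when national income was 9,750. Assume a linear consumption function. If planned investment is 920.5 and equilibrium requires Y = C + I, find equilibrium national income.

MPC = (7212.5 − 5537.5)/(9750 − 7250) = 1675/2500 = 0.67
a = 5537.5 − 0.67(7250) = 680
Equilibrium: Y = 680 + 0.67Y + 920.5
0.33Y = 1600.5, so Y = 1600.5/0.33 = 4850

Y = 4850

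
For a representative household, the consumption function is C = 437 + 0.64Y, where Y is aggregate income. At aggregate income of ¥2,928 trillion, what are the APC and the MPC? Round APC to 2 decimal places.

APC = 0.79; MPC = 0.64

MPC = 0.64 (the slope of the consumption function)
C = 437 + 0.64(2928) = 2310.92, so APC = 2310.92/2928 = 0.79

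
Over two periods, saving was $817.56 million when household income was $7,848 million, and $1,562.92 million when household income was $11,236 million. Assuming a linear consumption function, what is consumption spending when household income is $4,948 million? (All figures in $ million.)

C = 4768.44

MPS = ΔS/ΔY = (1562.92 − 817.56)/(11236 − 7848) = 745.36/3388 = 0.22
MPC = 1 − MPS = 0.78
Autonomous saving = 817.56 − 0.22(7848) = -909, so a = 909
C = 909 + 0.78(4948) = 909 + 3859.44 = 4768.44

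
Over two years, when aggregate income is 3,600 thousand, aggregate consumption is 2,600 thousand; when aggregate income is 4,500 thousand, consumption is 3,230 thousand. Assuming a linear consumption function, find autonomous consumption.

a = 80

MPC = ΔC/ΔY = (3230 − 2600)/(4500 − 3600) = 630/900 = 0.7
a = C − MPC·Y = 2600 − 0.7(3600) = 2600 − 2520 = 80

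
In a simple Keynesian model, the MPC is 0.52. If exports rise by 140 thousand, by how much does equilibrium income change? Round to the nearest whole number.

ΔY ≈ 292

The multiplier is 1/(1 − MPC) = 1/0.48.
ΔY = 140/0.48 = 291.67 ≈ 292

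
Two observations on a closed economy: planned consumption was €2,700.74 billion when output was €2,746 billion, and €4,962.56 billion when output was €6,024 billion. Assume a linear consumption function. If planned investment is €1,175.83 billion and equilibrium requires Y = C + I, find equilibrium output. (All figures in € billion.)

Y = 6393

MPC = (4962.56 − 2700.74)/(6024 − 2746) = 2261.82/3278 = 0.69
a = 2700.74 − 0.69(2746) = 806
Equilibrium: Y = 806 + 0.69Y + 1175.83
0.31Y = 1981.83, so Y = 1981.83/0.31 = 6393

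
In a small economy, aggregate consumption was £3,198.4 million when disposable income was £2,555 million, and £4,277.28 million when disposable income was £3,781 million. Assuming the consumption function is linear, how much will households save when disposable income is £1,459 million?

MPC = (4277.28 − 3198.4)/(3781 − 2555) = 1078.88/1226 = 0.88
a = 3198.4 − 0.88(2555) = 3198.4 − 2248.4 = 950
C = 950 + 0.88(1459) = 2233.92
S = 1459 − 2233.92 = -774.92

S = -774.92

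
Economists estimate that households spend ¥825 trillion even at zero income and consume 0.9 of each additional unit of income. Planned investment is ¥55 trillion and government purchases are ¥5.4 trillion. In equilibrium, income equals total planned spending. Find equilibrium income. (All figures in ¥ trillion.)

Y = 8854

Y = C + I + G = 825 + 0.9Y + 55 + 5.4
Y − 0.9Y = 885.4
0.1Y = 885.4, so Y = 885.4/0.1 = 8854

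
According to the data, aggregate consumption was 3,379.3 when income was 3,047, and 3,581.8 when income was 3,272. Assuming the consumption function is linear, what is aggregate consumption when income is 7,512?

MPC = (3581.8 − 3379.3)/(3272 − 3047) = 202.5/225 = 0.9
a = 3379.3 − 0.9(3047) = 3379.3 − 2742.3 = 637
C = 637 + 0.9(7512) = 637 + 6760.8 = 7397.8

C = 7397.8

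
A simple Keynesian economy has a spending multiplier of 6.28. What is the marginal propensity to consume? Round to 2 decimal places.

MPC = 0.84

k = 1/(1 − MPC), so 1 − MPC = 1/k = 1/6.28 = 0.1592
MPC = 1 − 0.1592 = 0.84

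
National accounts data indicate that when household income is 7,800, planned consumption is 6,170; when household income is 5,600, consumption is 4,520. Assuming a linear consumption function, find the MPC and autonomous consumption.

MPC = ΔC/ΔY = (6170 − 4520)/(7800 − 5600) = 1650/2200 = 0.75
a = C − MPC·Y = 4520 − 0.75(5600) = 4520 − 4200 = 320

MPC = 0.75; a = 320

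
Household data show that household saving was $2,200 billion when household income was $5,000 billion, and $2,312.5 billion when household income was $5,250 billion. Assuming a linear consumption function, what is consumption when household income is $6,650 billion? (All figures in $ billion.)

C = 3707.5

MPS = ΔS/ΔY = (2312.5 − 2200)/(5250 − 5000) = 112.5/250 = 0.45
MPC = 1 − MPS = 0.55
Autonomous saving = 2200 − 0.45(5000) = -50, so a = 50
C = 50 + 0.55(6650) = 50 + 3657.5 = 3707.5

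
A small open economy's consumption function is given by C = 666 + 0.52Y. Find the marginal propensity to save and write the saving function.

MPS = 0.48; S = -666 + 0.48Y

MPS = 1 − MPC = 1 − 0.52 = 0.48
S = Y − C = -666 + 0.48Y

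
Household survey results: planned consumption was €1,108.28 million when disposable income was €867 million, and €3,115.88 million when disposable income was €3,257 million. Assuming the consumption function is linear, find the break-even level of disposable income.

MPC = (3115.88 − 1108.28)/(3257 − 867) = 2007.6/2390 = 0.84
a = 1108.28 − 0.84(867) = 1108.28 − 728.28 = 380
Break-even: Y = a/(1−MPC) = 380/0.16 = 2375

Y = 2375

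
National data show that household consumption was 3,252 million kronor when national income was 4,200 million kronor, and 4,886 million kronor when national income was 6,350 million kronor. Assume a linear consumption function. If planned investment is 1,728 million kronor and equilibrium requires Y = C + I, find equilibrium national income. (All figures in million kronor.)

Y = 7450

MPC = (4886 − 3252)/(6350 − 4200) = 1634/2150 = 0.76
a = 3252 − 0.76(4200) = 60
Equilibrium: Y = 60 + 0.76Y + 1728
0.24Y = 1788, so Y = 1788/0.24 = 7450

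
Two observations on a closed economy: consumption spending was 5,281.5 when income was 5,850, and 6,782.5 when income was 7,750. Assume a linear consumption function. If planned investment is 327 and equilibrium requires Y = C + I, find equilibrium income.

Y = 4700

MPC = (6782.5 − 5281.5)/(7750 − 5850) = 1501/1900 = 0.79
a = 5281.5 − 0.79(5850) = 660
Equilibrium: Y = 660 + 0.79Y + 327
0.21Y = 987, so Y = 987/0.21 = 4700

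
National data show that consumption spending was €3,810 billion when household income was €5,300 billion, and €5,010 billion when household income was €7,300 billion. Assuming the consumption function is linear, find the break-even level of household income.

Y = 1575

MPC = (5010 − 3810)/(7300 − 5300) = 1200/2000 = 0.6
a = 3810 − 0.6(5300) = 3810 − 3180 = 630
Break-even: Y = a/(1−MPC) = 630/0.4 = 1575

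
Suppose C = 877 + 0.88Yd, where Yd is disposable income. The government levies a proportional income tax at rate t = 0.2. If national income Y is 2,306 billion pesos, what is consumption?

C = 2500.424

Yd = (1 − 0.2)(2306) = 0.8(2306) = 1844.8
C = 877 + 0.88(1844.8) = 877 + 1623.424 = 2500.424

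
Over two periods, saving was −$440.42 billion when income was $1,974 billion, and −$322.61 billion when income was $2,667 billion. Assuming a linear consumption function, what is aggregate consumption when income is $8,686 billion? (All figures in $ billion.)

C = 7985.38

MPS = ΔS/ΔY = (-322.61 − (-440.42))/(2667 − 1974) = 117.81/693 = 0.17
MPC = 1 − MPS = 0.83
Autonomous saving = -440.42 − 0.17(1974) = -776, so a = 776
C = 776 + 0.83(8686) = 776 + 7209.38 = 7985.38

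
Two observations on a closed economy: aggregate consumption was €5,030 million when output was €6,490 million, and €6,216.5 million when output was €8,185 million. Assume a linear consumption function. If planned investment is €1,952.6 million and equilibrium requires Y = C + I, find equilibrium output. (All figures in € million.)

Y = 8132

MPC = (6216.5 − 5030)/(8185 − 6490) = 1186.5/1695 = 0.7
a = 5030 − 0.7(6490) = 487
Equilibrium: Y = 487 + 0.7Y + 1952.6
0.3Y = 2439.6, so Y = 2439.6/0.3 = 8132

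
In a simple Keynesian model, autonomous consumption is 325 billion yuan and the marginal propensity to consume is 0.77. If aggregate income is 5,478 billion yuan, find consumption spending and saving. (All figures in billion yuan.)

C = 4543.06; S = 934.94

C = 325 + 0.77(5478) = 325 + 4218.06 = 4543.06
S = Y − C = 5478 − 4543.06 = 934.94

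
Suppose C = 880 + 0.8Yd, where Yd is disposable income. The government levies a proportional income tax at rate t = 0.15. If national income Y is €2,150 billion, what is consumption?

Yd = (1 − 0.15)(2150) = 0.85(2150) = 1827.5
C = 880 + 0.8(1827.5) = 880 + 1462 = 2342

C = 2342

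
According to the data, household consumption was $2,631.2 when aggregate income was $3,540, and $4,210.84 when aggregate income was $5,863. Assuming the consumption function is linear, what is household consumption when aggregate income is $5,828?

MPC = (4210.84 − 2631.2)/(5863 − 3540) = 1579.64/2323 = 0.68
a = 2631.2 − 0.68(3540) = 2631.2 − 2407.2 = 224
C = 224 + 0.68(5828) = 224 + 3963.04 = 4187.04

C = 4187.04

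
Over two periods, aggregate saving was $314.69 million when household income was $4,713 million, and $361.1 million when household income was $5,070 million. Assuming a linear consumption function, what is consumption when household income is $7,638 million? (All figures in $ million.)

C = 6943.06

MPS = ΔS/ΔY = (361.1 − 314.69)/(5070 − 4713) = 46.41/357 = 0.13
MPC = 1 − MPS = 0.87
Autonomous saving = 314.69 − 0.13(4713) = -298, so a = 298
C = 298 + 0.87(7638) = 298 + 6645.06 = 6943.06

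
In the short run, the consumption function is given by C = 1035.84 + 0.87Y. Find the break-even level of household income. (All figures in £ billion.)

At break-even, C = Y: 1035.84 + 0.87Y = Y
0.13Y = 1035.84, so Y = 1035.84/0.13 = 7968

Y = 7968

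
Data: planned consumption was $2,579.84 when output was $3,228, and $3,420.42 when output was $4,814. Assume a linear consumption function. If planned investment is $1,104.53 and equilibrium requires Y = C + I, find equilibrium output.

Y = 4199

MPC = (3420.42 − 2579.84)/(4814 − 3228) = 840.58/1586 = 0.53
a = 2579.84 − 0.53(3228) = 869
Equilibrium: Y = 869 + 0.53Y + 1104.53
0.47Y = 1973.53, so Y = 1973.53/0.47 = 4199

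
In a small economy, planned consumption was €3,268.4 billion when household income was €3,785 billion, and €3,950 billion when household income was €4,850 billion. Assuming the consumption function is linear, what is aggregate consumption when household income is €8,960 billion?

MPC = (3950 − 3268.4)/(4850 − 3785) = 681.6/1065 = 0.64
a = 3268.4 − 0.64(3785) = 3268.4 − 2422.4 = 846
C = 846 + 0.64(8960) = 846 + 5734.4 = 6580.4

C = 6580.4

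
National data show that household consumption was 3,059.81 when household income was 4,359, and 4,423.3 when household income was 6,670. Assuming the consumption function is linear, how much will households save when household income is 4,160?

S = 1217.6

MPC = (4423.3 − 3059.81)/(6670 − 4359) = 1363.49/2311 = 0.59
a = 3059.81 − 0.59(4359) = 3059.81 − 2571.81 = 488
C = 488 + 0.59(4160) = 2942.4
S = 4160 − 2942.4 = 1217.6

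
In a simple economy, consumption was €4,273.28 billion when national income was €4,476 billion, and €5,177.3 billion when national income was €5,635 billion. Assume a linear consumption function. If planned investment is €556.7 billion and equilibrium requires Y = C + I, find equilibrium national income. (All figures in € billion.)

MPC = (5177.3 − 4273.28)/(5635 − 4476) = 904.02/1159 = 0.78
a = 4273.28 − 0.78(4476) = 782
Equilibrium: Y = 782 + 0.78Y + 556.7
0.22Y = 1338.7, so Y = 1338.7/0.22 = 6085

Y = 6085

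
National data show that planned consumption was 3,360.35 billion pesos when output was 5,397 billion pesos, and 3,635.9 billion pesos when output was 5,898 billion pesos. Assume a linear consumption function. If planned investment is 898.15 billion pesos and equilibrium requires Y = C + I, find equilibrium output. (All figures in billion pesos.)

Y = 2867

MPC = (3635.9 − 3360.35)/(5898 − 5397) = 275.55/501 = 0.55
a = 3360.35 − 0.55(5397) = 392
Equilibrium: Y = 392 + 0.55Y + 898.15
0.45Y = 1290.15, so Y = 1290.15/0.45 = 2867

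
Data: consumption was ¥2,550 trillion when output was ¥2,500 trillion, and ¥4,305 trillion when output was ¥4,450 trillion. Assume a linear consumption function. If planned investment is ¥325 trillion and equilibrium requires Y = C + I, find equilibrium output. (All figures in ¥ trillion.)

Y = 6250

MPC = (4305 − 2550)/(4450 − 2500) = 1755/1950 = 0.9
a = 2550 − 0.9(2500) = 300
Equilibrium: Y = 300 + 0.9Y + 325
0.1Y = 625, so Y = 625/0.1 = 6250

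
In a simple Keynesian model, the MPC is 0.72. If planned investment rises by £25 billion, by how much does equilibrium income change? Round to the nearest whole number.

ΔY ≈ 89

The multiplier is 1/(1 − MPC) = 1/0.28.
ΔY = 25/0.28 = 89.29 ≈ 89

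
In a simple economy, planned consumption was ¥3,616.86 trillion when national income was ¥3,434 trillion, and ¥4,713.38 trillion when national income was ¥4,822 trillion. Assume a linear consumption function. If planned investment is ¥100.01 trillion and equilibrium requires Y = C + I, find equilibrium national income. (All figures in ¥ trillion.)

MPC = (4713.38 − 3616.86)/(4822 − 3434) = 1096.52/1388 = 0.79
a = 3616.86 − 0.79(3434) = 904
Equilibrium: Y = 904 + 0.79Y + 100.01
0.21Y = 1004.01, so Y = 1004.01/0.21 = 4781

Y = 4781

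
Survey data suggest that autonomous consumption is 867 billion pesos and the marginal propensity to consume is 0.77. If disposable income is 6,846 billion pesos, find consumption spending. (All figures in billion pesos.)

C = 6138.42

C = 867 + 0.77(6846) = 867 + 5271.42 = 6138.42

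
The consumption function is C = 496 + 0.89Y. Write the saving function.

S = -496 + 0.11Y

S = Y − C = Y − (496 + 0.89Y) = -496 + (1 − 0.89)Y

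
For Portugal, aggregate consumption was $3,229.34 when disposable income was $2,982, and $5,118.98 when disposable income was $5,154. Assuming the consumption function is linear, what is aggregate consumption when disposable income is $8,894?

MPC = (5118.98 − 3229.34)/(5154 − 2982) = 1889.64/2172 = 0.87
a = 3229.34 − 0.87(2982) = 3229.34 − 2594.34 = 635
C = 635 + 0.87(8894) = 635 + 7737.78 = 8372.78

C = 8372.78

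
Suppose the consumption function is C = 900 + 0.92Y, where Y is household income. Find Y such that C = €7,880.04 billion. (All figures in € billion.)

Y = 7587

900 + 0.92Y = 7880.04
0.92Y = 6980.04, so Y = 6980.04/0.92 = 7587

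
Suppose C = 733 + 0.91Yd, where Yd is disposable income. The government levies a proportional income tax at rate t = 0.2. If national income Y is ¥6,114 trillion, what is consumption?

C = 5183.992

Yd = (1 − 0.2)(6114) = 0.8(6114) = 4891.2
C = 733 + 0.91(4891.2) = 733 + 4450.992 = 5183.992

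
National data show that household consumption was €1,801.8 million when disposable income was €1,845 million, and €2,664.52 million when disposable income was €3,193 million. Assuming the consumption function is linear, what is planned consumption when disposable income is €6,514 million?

C = 4789.96

MPC = (2664.52 − 1801.8)/(3193 − 1845) = 862.72/1348 = 0.64
a = 1801.8 − 0.64(1845) = 1801.8 − 1180.8 = 621
C = 621 + 0.64(6514) = 621 + 4168.96 = 4789.96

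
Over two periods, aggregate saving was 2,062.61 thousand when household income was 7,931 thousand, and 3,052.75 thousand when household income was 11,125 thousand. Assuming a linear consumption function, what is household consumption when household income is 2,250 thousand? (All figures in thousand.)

C = 1948.5

MPS = ΔS/ΔY = (3052.75 − 2062.61)/(11125 − 7931) = 990.14/3194 = 0.31
MPC = 1 − MPS = 0.69
Autonomous saving = 2062.61 − 0.31(7931) = -396, so a = 396
C = 396 + 0.69(2250) = 396 + 1552.5 = 1948.5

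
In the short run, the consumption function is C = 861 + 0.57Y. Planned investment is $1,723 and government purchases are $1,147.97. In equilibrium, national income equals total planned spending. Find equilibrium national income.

Y = 8679

Y = C + I + G = 861 + 0.57Y + 1723 + 1147.97
Y − 0.57Y = 3731.97
0.43Y = 3731.97, so Y = 3731.97/0.43 = 8679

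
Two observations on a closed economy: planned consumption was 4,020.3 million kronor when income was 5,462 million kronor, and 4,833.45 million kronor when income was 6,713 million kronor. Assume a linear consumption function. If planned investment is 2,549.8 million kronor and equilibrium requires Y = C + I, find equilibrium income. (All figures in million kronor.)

Y = 8628

MPC = (4833.45 − 4020.3)/(6713 − 5462) = 813.15/1251 = 0.65
a = 4020.3 − 0.65(5462) = 470
Equilibrium: Y = 470 + 0.65Y + 2549.8
0.35Y = 3019.8, so Y = 3019.8/0.35 = 8628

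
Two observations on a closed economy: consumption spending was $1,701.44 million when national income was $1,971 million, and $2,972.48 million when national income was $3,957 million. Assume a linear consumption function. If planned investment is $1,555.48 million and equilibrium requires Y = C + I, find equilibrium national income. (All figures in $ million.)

Y = 5543

MPC = (2972.48 − 1701.44)/(3957 − 1971) = 1271.04/1986 = 0.64
a = 1701.44 − 0.64(1971) = 440
Equilibrium: Y = 440 + 0.64Y + 1555.48
0.36Y = 1995.48, so Y = 1995.48/0.36 = 5543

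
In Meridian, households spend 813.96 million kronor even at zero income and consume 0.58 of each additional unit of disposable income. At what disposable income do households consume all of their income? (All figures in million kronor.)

Y = 1938

At break-even, C = Y: 813.96 + 0.58Y = Y
0.42Y = 813.96, so Y = 813.96/0.42 = 1938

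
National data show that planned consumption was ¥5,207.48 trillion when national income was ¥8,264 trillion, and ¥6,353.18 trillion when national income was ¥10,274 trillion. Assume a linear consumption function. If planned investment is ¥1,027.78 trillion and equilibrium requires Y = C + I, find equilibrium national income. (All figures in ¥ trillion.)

Y = 3546

MPC = (6353.18 − 5207.48)/(10274 − 8264) = 1145.7/2010 = 0.57
a = 5207.48 − 0.57(8264) = 497
Equilibrium: Y = 497 + 0.57Y + 1027.78
0.43Y = 1524.78, so Y = 1524.78/0.43 = 3546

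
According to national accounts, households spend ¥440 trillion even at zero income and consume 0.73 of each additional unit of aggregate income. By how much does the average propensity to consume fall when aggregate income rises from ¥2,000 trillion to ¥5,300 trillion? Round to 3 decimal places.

ΔAPC = 0.137

At Y = 2000: C = 440 + 0.73(2000) = 1900, APC = 1900/2000 = 0.9500
At Y = 5300: C = 4309, APC = 4309/5300 = 0.8130
Fall in APC = 0.9500 − 0.8130 = 0.137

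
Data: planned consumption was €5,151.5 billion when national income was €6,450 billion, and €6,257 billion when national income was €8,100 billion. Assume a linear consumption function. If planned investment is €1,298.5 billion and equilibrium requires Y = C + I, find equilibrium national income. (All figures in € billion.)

Y = 6450

MPC = (6257 − 5151.5)/(8100 − 6450) = 1105.5/1650 = 0.67
a = 5151.5 − 0.67(6450) = 830
Equilibrium: Y = 830 + 0.67Y + 1298.5
0.33Y = 2128.5, so Y = 2128.5/0.33 = 6450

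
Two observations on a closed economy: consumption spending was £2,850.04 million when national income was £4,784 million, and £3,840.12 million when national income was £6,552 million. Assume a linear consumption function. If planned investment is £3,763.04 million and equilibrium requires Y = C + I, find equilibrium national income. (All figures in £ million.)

MPC = (3840.12 − 2850.04)/(6552 − 4784) = 990.08/1768 = 0.56
a = 2850.04 − 0.56(4784) = 171
Equilibrium: Y = 171 + 0.56Y + 3763.04
0.44Y = 3934.04, so Y = 3934.04/0.44 = 8941

Y = 8941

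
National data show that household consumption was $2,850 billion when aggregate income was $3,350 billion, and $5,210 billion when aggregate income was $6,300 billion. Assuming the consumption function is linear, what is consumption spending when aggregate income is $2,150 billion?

C = 1890

MPC = (5210 − 2850)/(6300 − 3350) = 2360/2950 = 0.8
a = 2850 − 0.8(3350) = 2850 − 2680 = 170
C = 170 + 0.8(2150) = 170 + 1720 = 1890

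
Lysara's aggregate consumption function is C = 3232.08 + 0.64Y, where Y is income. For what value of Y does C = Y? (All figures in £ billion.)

At break-even, C = Y: 3232.08 + 0.64Y = Y
0.36Y = 3232.08, so Y = 3232.08/0.36 = 8978

Y = 8978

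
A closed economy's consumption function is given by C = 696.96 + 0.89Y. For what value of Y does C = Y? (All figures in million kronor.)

Y = 6336

At break-even, C = Y: 696.96 + 0.89Y = Y
0.11Y = 696.96, so Y = 696.96/0.11 = 6336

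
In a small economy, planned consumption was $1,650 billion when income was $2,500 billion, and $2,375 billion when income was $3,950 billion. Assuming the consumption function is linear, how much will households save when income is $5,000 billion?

S = 2100

MPC = (2375 − 1650)/(3950 − 2500) = 725/1450 = 0.5
a = 1650 − 0.5(2500) = 1650 − 1250 = 400
C = 400 + 0.5(5000) = 2900
S = 5000 − 2900 = 2100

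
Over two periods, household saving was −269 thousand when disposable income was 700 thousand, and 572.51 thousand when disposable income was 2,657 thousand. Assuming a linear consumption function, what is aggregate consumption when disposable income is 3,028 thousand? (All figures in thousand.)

C = 2295.96

MPS = ΔS/ΔY = (572.51 − (-269))/(2657 − 700) = 841.51/1957 = 0.43
MPC = 1 − MPS = 0.57
Autonomous saving = -269 − 0.43(700) = -570, so a = 570
C = 570 + 0.57(3028) = 570 + 1725.96 = 2295.96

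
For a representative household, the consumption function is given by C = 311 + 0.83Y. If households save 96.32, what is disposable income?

S = Y − C = -311 + 0.17Y
-311 + 0.17Y = 96.32, so 0.17Y = 407.32 and Y = 2396

Y = 2396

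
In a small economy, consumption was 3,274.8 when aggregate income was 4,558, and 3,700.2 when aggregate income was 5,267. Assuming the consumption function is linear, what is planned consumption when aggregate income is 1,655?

C = 1533

MPC = (3700.2 − 3274.8)/(5267 − 4558) = 425.4/709 = 0.6
a = 3274.8 − 0.6(4558) = 3274.8 − 2734.8 = 540
C = 540 + 0.6(1655) = 540 + 993 = 1533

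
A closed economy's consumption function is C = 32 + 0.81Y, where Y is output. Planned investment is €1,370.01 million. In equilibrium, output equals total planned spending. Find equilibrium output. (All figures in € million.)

Y = 7379

Y = C + I = 32 + 0.81Y + 1370.01
Y − 0.81Y = 1402.01
0.19Y = 1402.01, so Y = 1402.01/0.19 = 7379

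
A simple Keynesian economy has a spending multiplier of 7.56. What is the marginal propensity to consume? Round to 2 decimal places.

MPC = 0.87

k = 1/(1 − MPC), so 1 − MPC = 1/k = 1/7.56 = 0.1323
MPC = 1 − 0.1323 = 0.87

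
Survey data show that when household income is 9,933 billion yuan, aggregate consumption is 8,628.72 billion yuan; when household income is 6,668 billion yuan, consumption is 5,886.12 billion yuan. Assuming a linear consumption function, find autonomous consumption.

MPC = ΔC/ΔY = (8628.72 − 5886.12)/(9933 − 6668) = 2742.6/3265 = 0.84
a = C − MPC·Y = 5886.12 − 0.84(6668) = 5886.12 − 5601.12 = 285

a = 285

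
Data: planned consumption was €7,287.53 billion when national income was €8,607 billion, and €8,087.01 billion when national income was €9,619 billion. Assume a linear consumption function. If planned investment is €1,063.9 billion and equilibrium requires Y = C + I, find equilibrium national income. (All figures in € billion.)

MPC = (8087.01 − 7287.53)/(9619 − 8607) = 799.48/1012 = 0.79
a = 7287.53 − 0.79(8607) = 488
Equilibrium: Y = 488 + 0.79Y + 1063.9
0.21Y = 1551.9, so Y = 1551.9/0.21 = 7390

Y = 7390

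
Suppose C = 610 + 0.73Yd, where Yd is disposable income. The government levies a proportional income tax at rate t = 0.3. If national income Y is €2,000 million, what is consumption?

Yd = (1 − 0.3)(2000) = 0.7(2000) = 1400
C = 610 + 0.73(1400) = 610 + 1022 = 1632

C = 1632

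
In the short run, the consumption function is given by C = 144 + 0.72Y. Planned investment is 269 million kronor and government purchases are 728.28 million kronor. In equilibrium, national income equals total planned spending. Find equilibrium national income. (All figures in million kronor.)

Y = C + I + G = 144 + 0.72Y + 269 + 728.28
Y − 0.72Y = 1141.28
0.28Y = 1141.28, so Y = 1141.28/0.28 = 4076

Y = 4076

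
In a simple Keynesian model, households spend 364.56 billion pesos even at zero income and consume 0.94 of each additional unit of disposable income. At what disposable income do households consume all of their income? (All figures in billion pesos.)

Y = 6076

At break-even, C = Y: 364.56 + 0.94Y = Y
0.06Y = 364.56, so Y = 364.56/0.06 = 6076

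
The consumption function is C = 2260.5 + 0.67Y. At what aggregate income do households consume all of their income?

At break-even, C = Y: 2260.5 + 0.67Y = Y
0.33Y = 2260.5, so Y = 2260.5/0.33 = 6850

Y = 6850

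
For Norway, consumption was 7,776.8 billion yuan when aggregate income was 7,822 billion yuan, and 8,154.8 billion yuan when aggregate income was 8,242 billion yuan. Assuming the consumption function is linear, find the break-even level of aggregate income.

Y = 7370

MPC = (8154.8 − 7776.8)/(8242 − 7822) = 378/420 = 0.9
a = 7776.8 − 0.9(7822) = 7776.8 − 7039.8 = 737
Break-even: Y = a/(1−MPC) = 737/0.1 = 7370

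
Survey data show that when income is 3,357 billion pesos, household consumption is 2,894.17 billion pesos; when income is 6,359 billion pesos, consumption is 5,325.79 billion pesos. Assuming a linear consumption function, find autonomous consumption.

MPC = ΔC/ΔY = (5325.79 − 2894.17)/(6359 − 3357) = 2431.62/3002 = 0.81
a = C − MPC·Y = 2894.17 − 0.81(3357) = 2894.17 − 2719.17 = 175

a = 175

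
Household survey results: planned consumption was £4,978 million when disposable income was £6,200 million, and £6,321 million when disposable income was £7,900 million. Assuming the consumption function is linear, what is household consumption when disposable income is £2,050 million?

C = 1699.5

MPC = (6321 − 4978)/(7900 − 6200) = 1343/1700 = 0.79
a = 4978 − 0.79(6200) = 4978 − 4898 = 80
C = 80 + 0.79(2050) = 80 + 1619.5 = 1699.5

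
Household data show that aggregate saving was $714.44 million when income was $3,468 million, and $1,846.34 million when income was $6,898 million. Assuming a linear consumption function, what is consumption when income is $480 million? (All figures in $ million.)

MPS = ΔS/ΔY = (1846.34 − 714.44)/(6898 − 3468) = 1131.9/3430 = 0.33
MPC = 1 − MPS = 0.67
Autonomous saving = 714.44 − 0.33(3468) = -430, so a = 430
C = 430 + 0.67(480) = 430 + 321.6 = 751.6

C = 751.6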